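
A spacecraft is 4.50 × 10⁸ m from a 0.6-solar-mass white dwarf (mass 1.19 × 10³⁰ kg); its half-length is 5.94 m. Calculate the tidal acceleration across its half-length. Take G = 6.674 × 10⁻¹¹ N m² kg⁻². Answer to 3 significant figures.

a_tidal = 2GMr/d³
        = 2 × (6.674 × 10⁻¹¹) × (1.19 × 10³⁰) × (5.94) / (4.50 × 10⁸)³
        = 1.04 × 10⁻⁵ m/s²

1.04 × 10⁻⁵ m/s²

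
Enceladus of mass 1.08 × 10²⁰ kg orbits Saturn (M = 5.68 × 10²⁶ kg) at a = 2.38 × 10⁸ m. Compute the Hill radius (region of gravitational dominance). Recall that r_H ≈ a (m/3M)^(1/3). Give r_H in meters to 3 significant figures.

r_H ≈ a (m/3M)^(1/3)
    = (2.38 × 10⁸) × (1.08 × 10²⁰ / (3 × 5.68 × 10²⁶))^(1/3)
    = 9.49 × 10⁵ m

9.49 × 10⁵ m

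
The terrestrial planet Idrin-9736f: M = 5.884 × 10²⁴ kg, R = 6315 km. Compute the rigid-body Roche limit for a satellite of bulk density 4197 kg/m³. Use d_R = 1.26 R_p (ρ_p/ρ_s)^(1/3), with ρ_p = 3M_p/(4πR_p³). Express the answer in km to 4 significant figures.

8748 km

ρ_p = 3M_p/(4πR_p³) = 3 × (5.884 × 10²⁴) / (4π × (6.315 × 10⁶ m)³) = 5578 kg/m³
d_R = 1.26 × 6315 km × (5578/4197)^(1/3)
    = 8748 km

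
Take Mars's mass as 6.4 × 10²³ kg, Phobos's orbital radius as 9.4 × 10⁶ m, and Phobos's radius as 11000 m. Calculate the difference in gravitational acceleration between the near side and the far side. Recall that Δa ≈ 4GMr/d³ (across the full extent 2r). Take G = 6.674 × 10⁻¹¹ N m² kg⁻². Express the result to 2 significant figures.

2.3 × 10⁻³ m/s²

a_tidal = 4GMr/d³
        = 4 × (6.674 × 10⁻¹¹) × (6.4 × 10²³) × (11000) / (9.4 × 10⁶)³
        = 2.3 × 10⁻³ m/s²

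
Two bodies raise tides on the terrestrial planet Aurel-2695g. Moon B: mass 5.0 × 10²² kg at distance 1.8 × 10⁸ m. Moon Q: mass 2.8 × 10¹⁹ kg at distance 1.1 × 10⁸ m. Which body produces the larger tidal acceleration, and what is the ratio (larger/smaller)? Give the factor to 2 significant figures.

Moon B, by a factor of ≈ 410

Compare M/d³ for the two perturbers:
Moon B: (5.0 × 10²²) / (1.8 × 10⁸)³ = 8.573 × 10⁻³
Moon Q: (2.8 × 10¹⁹) / (1.1 × 10⁸)³ = 2.104 × 10⁻⁵
Ratio (larger/smaller) = 410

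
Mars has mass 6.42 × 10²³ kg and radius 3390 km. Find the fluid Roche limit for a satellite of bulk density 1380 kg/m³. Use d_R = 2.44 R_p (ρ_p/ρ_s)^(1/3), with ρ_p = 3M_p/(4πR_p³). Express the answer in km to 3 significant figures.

11700 km

ρ_p = 3M_p/(4πR_p³) = 3 × (6.42 × 10²³) / (4π × (3.39 × 10⁶ m)³) = 3930 kg/m³
d_R = 2.44 × 3390 km × (3930/1380)^(1/3)
    = 11700 km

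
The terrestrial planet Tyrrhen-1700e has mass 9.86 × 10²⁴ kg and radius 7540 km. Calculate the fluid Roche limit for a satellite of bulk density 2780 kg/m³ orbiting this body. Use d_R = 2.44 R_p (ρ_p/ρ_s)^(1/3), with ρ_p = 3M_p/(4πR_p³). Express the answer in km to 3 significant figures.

23100 km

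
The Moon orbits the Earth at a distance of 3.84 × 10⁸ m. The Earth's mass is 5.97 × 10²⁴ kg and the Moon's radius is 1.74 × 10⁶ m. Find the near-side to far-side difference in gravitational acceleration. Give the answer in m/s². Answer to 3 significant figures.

a_tidal = 4GMr/d³
        = 4 × (6.674 × 10⁻¹¹) × (5.97 × 10²⁴) × (1.74 × 10⁶) / (3.84 × 10⁸)³
        = 4.90 × 10⁻⁵ m/s²

4.90 × 10⁻⁵ m/s²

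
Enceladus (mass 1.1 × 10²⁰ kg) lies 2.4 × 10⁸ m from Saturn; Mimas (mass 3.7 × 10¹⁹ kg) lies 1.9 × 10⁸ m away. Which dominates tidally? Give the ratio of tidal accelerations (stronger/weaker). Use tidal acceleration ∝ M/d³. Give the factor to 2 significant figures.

Enceladus, by a factor of ≈ 1.5

Tidal stretch scales as M/d³; compute that for each body.
Enceladus: (1.1 × 10²⁰) / (2.4 × 10⁸)³ = 7.957 × 10⁻⁶
Mimas: (3.7 × 10¹⁹) / (1.9 × 10⁸)³ = 5.394 × 10⁻⁶
Ratio (larger/smaller) = 1.5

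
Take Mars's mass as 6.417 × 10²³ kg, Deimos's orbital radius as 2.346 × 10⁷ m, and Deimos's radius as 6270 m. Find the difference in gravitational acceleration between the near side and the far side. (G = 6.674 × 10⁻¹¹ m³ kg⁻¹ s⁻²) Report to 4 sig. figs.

Differencing GM/(d−r)² and GM/(d+r)² to first order in r/d gives 4GMr/d³.
Δa = 4GMr/d³
   = 4 × (6.674 × 10⁻¹¹) × (6.417 × 10²³) × (6270) / (2.346 × 10⁷)³
   = 8.319 × 10⁻⁵ m/s²

8.319 × 10⁻⁵ m/s²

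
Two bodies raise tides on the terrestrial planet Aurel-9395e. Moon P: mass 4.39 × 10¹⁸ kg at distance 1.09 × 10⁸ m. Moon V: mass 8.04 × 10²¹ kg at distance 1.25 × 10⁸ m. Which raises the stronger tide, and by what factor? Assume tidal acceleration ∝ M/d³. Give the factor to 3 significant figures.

Moon V, by a factor of ≈ 1210

Tidal acceleration ∝ M/d³, so compare M/d³ for each.
Moon P: (4.39 × 10¹⁸) / (1.09 × 10⁸)³ = 3.390 × 10⁻⁶
Moon V: (8.04 × 10²¹) / (1.25 × 10⁸)³ = 4.116 × 10⁻³
Ratio (larger/smaller) = 1210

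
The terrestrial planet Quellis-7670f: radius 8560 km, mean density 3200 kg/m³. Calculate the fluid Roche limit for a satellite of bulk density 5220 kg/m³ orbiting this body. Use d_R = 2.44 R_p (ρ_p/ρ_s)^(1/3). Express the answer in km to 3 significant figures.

17700 km

d_R = 2.44 × 8560 km × (3200/5220)^(1/3)
    = 17700 km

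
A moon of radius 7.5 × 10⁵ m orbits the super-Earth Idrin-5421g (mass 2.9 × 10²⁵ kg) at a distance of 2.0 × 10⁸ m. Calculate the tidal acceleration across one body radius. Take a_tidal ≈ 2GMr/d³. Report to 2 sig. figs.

3.6 × 10⁻⁴ m/s²

The tidal stretch is the gradient of GM/d² times the body's extent r, hence the 1/d³ dependence.
a_tidal = 2GMr/d³
        = 2 × (6.674 × 10⁻¹¹) × (2.9 × 10²⁵) × (7.5 × 10⁵) / (2.0 × 10⁸)³
        = 3.6 × 10⁻⁴ m/s²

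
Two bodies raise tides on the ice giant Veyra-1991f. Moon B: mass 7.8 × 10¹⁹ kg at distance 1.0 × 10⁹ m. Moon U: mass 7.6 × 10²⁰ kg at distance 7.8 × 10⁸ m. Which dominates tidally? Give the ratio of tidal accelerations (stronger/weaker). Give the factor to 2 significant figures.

Moon U, by a factor of ≈ 21

The tide-raising term goes as M/d³ (the gradient of a 1/d² field).
Moon B: (7.8 × 10¹⁹) / (1.0 × 10⁹)³ = 7.800 × 10⁻⁸
Moon U: (7.6 × 10²⁰) / (7.8 × 10⁸)³ = 1.602 × 10⁻⁶
Ratio (larger/smaller) = 21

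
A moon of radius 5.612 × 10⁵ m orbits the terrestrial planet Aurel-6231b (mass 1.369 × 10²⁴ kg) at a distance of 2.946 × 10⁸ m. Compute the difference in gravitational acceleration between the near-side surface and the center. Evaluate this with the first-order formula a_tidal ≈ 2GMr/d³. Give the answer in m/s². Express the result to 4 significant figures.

Δg = 2GMr/d³
   = 2 × (6.674 × 10⁻¹¹) × (1.369 × 10²⁴) × (5.612 × 10⁵) / (2.946 × 10⁸)³
   = 4.011 × 10⁻⁶ m/s²

4.011 × 10⁻⁶ m/s²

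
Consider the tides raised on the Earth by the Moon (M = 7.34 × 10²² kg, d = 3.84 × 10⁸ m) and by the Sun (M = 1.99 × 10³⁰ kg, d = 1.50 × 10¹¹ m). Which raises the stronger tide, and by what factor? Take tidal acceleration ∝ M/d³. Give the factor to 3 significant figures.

The Moon, by a factor of ≈ 2.20

Tidal acceleration ∝ M/d³, so compare M/d³ for each.
The Moon: (7.34 × 10²²) / (3.84 × 10⁸)³ = 1.296 × 10⁻³
The Sun: (1.99 × 10³⁰) / (1.50 × 10¹¹)³ = 5.896 × 10⁻⁴
Ratio (larger/smaller) = 2.20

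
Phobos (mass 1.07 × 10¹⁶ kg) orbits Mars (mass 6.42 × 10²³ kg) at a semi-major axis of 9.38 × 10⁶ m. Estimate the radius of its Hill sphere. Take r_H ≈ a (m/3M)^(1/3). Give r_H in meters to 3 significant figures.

r_H ≈ a (m/3M)^(1/3)
    = (9.38 × 10⁶) × (1.07 × 10¹⁶ / (3 × 6.42 × 10²³))^(1/3)
    = 1.66 × 10⁴ m

1.66 × 10⁴ m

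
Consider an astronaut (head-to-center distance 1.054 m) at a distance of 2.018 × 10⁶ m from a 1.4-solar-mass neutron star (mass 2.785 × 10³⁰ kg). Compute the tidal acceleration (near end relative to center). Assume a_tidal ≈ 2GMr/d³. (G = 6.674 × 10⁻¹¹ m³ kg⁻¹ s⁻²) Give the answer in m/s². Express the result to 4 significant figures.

Δg = 2GMr/d³
   = 2 × (6.674 × 10⁻¹¹) × (2.785 × 10³⁰) × (1.054) / (2.018 × 10⁶)³
   = 4.768 × 10¹ m/s²

4.768 × 10¹ m/s²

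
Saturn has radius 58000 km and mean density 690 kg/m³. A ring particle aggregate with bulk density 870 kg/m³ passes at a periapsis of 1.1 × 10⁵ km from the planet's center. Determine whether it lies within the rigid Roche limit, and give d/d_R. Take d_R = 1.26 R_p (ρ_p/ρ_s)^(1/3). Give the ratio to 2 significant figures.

d_R = 1.26 × (58000 km) × (690/870)^(1/3) = 67650 km
d/d_R = (1.1 × 10⁵) / (67650) = 1.6
Since d/d_R > 1, the body is outside the Roche limit.

outside; d/d_R ≈ 1.6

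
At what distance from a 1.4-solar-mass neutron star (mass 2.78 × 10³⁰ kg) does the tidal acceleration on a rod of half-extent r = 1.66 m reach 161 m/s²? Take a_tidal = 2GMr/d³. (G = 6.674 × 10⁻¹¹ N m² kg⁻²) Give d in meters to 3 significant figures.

1.56 × 10⁶ m

2GMr/d³ = a_tidal  ⇒  d = (2GMr / a_tidal)^(1/3)
d = (2 × 6.674×10⁻¹¹ × (2.78 × 10³⁰) × (1.66) / (161))^(1/3)
  = 1.56 × 10⁶ m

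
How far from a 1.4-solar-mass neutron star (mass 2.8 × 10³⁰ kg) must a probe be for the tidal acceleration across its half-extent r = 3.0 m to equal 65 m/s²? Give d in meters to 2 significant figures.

2GMr/d³ = a_tidal  ⇒  d = (2GMr / a_tidal)^(1/3)
d = (2 × 6.674×10⁻¹¹ × (2.8 × 10³⁰) × (3.0) / (65))^(1/3)
  = 2.6 × 10⁶ m

2.6 × 10⁶ m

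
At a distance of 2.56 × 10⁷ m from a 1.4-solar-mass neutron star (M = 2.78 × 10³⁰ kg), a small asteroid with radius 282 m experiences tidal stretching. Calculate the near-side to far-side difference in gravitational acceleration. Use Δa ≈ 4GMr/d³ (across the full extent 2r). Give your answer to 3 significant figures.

a_tidal = 4GMr/d³
        = 4 × (6.674 × 10⁻¹¹) × (2.78 × 10³⁰) × (282) / (2.56 × 10⁷)³
        = 1.25 × 10¹ m/s²

1.25 × 10¹ m/s²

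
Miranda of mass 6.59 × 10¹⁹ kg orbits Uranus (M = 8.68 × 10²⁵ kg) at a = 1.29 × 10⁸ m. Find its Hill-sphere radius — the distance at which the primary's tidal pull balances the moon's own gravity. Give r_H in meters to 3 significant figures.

r_H ≈ a (m/3M)^(1/3)
    = (1.29 × 10⁸) × (6.59 × 10¹⁹ / (3 × 8.68 × 10²⁵))^(1/3)
    = 8.16 × 10⁵ m

8.16 × 10⁵ m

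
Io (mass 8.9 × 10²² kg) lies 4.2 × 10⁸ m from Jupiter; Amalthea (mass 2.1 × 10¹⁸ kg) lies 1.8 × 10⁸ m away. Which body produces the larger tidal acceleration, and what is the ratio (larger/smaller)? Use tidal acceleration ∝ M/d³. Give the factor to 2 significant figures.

Io, by a factor of ≈ 3300

Tidal stretch scales as M/d³; compute that for each body.
Io: (8.9 × 10²²) / (4.2 × 10⁸)³ = 1.201 × 10⁻³
Amalthea: (2.1 × 10¹⁸) / (1.8 × 10⁸)³ = 3.601 × 10⁻⁷
Ratio (larger/smaller) = 3300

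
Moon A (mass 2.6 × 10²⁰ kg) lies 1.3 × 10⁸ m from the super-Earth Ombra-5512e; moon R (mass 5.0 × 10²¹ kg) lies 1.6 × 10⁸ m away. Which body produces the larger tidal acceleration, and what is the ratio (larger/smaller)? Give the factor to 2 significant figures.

Moon R, by a factor of ≈ 10

Tidal stretch scales as M/d³; compute that for each body.
Moon A: (2.6 × 10²⁰) / (1.3 × 10⁸)³ = 1.183 × 10⁻⁴
Moon R: (5.0 × 10²¹) / (1.6 × 10⁸)³ = 1.221 × 10⁻³
Ratio (larger/smaller) = 10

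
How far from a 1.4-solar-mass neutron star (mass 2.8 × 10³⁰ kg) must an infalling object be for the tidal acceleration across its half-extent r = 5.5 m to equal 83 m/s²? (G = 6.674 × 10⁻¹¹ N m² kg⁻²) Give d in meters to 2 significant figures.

2.9 × 10⁶ m

2GMr/d³ = a_tidal  ⇒  d = (2GMr / a_tidal)^(1/3)
d = (2 × 6.674×10⁻¹¹ × (2.8 × 10³⁰) × (5.5) / (83))^(1/3)
  = 2.9 × 10⁶ m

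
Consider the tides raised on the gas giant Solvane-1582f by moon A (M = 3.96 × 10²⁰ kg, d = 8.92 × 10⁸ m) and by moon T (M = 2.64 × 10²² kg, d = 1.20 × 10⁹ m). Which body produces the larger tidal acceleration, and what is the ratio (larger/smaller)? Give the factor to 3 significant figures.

Moon T, by a factor of ≈ 27.4

Tidal stretch scales as M/d³; compute that for each body.
Moon A: (3.96 × 10²⁰) / (8.92 × 10⁸)³ = 5.580 × 10⁻⁷
Moon T: (2.64 × 10²²) / (1.20 × 10⁹)³ = 1.528 × 10⁻⁵
Ratio (larger/smaller) = 27.4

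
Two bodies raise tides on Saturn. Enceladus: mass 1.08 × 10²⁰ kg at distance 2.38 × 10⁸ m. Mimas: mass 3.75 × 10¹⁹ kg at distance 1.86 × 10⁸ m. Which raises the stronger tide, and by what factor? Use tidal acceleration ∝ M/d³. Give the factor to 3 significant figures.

Compare M/d³ for the two perturbers:
Enceladus: (1.08 × 10²⁰) / (2.38 × 10⁸)³ = 8.011 × 10⁻⁶
Mimas: (3.75 × 10¹⁹) / (1.86 × 10⁸)³ = 5.828 × 10⁻⁶
Ratio (larger/smaller) = 1.37

Enceladus, by a factor of ≈ 1.37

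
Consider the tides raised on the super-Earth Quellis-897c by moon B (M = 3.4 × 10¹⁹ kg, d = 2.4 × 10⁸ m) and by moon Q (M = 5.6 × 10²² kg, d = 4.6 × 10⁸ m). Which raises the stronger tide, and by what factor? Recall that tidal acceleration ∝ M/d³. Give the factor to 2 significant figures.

Moon Q, by a factor of ≈ 230

Compare M/d³ for the two perturbers:
Moon B: (3.4 × 10¹⁹) / (2.4 × 10⁸)³ = 2.459 × 10⁻⁶
Moon Q: (5.6 × 10²²) / (4.6 × 10⁸)³ = 5.753 × 10⁻⁴
Ratio (larger/smaller) = 230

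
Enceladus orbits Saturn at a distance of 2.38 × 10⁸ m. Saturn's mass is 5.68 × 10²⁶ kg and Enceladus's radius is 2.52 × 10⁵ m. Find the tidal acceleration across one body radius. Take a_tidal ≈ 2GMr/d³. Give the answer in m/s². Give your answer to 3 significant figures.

Δa = 2GMr/d³
   = 2 × (6.674 × 10⁻¹¹) × (5.68 × 10²⁶) × (2.52 × 10⁵) / (2.38 × 10⁸)³
   = 1.42 × 10⁻³ m/s²

1.42 × 10⁻³ m/s²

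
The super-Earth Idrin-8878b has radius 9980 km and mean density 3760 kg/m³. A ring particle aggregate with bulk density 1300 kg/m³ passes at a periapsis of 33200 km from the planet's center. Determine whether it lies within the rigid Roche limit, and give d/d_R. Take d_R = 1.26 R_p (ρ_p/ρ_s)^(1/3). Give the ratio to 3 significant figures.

d_R = 1.26 × (9980 km) × (3760/1300)^(1/3) = 17920 km
d/d_R = (33200) / (17920) = 1.85
Since d/d_R > 1, the body is outside the Roche limit.

outside; d/d_R ≈ 1.85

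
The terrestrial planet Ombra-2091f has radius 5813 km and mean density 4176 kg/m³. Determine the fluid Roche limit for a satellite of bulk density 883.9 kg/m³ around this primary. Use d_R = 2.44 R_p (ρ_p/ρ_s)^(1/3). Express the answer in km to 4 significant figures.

d_R = 2.44 × 5813 km × (4176/883.9)^(1/3)
    = 23800 km

23800 km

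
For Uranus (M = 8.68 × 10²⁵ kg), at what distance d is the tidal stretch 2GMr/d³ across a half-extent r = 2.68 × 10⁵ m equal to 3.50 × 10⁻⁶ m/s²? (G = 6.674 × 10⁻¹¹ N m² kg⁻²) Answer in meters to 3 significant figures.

9.61 × 10⁸ m

2GMr/d³ = a_tidal  ⇒  d = (2GMr / a_tidal)^(1/3)
d = (2 × 6.674×10⁻¹¹ × (8.68 × 10²⁵) × (2.68 × 10⁵) / (3.50 × 10⁻⁶))^(1/3)
  = 9.61 × 10⁸ m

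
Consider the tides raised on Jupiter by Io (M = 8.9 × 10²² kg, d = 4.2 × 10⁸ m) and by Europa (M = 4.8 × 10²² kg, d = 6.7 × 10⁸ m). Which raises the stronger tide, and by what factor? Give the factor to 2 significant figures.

Compare M/d³ for the two perturbers:
Io: (8.9 × 10²²) / (4.2 × 10⁸)³ = 1.201 × 10⁻³
Europa: (4.8 × 10²²) / (6.7 × 10⁸)³ = 1.596 × 10⁻⁴
Ratio (larger/smaller) = 7.5

Io, by a factor of ≈ 7.5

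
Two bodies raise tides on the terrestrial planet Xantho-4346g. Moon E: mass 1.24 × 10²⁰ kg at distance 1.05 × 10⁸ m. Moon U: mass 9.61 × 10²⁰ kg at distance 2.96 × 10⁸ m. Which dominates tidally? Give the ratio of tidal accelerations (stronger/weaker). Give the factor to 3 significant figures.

Tidal acceleration ∝ M/d³, so compare M/d³ for each.
Moon E: (1.24 × 10²⁰) / (1.05 × 10⁸)³ = 1.071 × 10⁻⁴
Moon U: (9.61 × 10²⁰) / (2.96 × 10⁸)³ = 3.706 × 10⁻⁵
Ratio (larger/smaller) = 2.89

Moon E, by a factor of ≈ 2.89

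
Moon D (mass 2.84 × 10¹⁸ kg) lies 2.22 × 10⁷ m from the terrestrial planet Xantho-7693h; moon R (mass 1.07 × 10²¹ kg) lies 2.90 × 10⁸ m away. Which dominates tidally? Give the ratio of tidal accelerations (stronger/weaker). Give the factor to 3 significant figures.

Moon D, by a factor of ≈ 5.92

Compare M/d³ for the two perturbers:
Moon D: (2.84 × 10¹⁸) / (2.22 × 10⁷)³ = 2.596 × 10⁻⁴
Moon R: (1.07 × 10²¹) / (2.90 × 10⁸)³ = 4.387 × 10⁻⁵
Ratio (larger/smaller) = 5.92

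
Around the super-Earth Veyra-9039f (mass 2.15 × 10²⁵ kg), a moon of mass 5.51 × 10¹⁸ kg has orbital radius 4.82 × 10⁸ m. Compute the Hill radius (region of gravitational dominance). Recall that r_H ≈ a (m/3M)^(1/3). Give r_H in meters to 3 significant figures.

2.12 × 10⁶ m

r_H ≈ a (m/3M)^(1/3)
    = (4.82 × 10⁸) × (5.51 × 10¹⁸ / (3 × 2.15 × 10²⁵))^(1/3)
    = 2.12 × 10⁶ m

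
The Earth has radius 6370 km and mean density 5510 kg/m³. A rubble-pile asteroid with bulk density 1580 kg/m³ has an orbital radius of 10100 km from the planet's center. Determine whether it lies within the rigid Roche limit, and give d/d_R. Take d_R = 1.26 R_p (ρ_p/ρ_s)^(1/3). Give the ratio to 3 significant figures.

d_R = 1.26 × (6370 km) × (5510/1580)^(1/3) = 12170 km
d/d_R = (10100) / (12170) = 0.830
Since d/d_R < 1, the body is inside the Roche limit.

inside; d/d_R ≈ 0.830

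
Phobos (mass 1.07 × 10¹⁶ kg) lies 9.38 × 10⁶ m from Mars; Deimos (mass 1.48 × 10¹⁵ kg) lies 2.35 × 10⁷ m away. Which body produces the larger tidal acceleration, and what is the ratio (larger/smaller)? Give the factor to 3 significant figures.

Phobos, by a factor of ≈ 114

Compare M/d³ for the two perturbers:
Phobos: (1.07 × 10¹⁶) / (9.38 × 10⁶)³ = 1.297 × 10⁻⁵
Deimos: (1.48 × 10¹⁵) / (2.35 × 10⁷)³ = 1.140 × 10⁻⁷
Ratio (larger/smaller) = 114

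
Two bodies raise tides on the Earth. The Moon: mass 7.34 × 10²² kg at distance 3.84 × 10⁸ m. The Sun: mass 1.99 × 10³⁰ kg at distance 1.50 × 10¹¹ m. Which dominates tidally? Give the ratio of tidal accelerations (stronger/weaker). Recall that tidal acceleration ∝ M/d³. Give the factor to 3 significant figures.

The tide-raising term goes as M/d³ (the gradient of a 1/d² field).
The Moon: (7.34 × 10²²) / (3.84 × 10⁸)³ = 1.296 × 10⁻³
The Sun: (1.99 × 10³⁰) / (1.50 × 10¹¹)³ = 5.896 × 10⁻⁴
Ratio (larger/smaller) = 2.20

The Moon, by a factor of ≈ 2.20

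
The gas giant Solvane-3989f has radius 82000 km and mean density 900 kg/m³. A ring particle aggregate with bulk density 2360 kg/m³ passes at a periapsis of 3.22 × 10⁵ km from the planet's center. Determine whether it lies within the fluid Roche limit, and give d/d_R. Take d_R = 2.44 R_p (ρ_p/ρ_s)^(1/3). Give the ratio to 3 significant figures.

d_R = 2.44 × (82000 km) × (900/2360)^(1/3) = 1.451 × 10⁵ km
d/d_R = (3.22 × 10⁵) / (1.451 × 10⁵) = 2.22
Since d/d_R > 1, the body is outside the Roche limit.

outside; d/d_R ≈ 2.22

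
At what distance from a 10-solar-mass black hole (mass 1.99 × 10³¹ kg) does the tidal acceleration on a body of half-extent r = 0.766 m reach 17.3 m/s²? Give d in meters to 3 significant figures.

4.90 × 10⁶ m

2GMr/d³ = a_tidal  ⇒  d = (2GMr / a_tidal)^(1/3)
d = (2 × 6.674×10⁻¹¹ × (1.99 × 10³¹) × (0.766) / (17.3))^(1/3)
  = 4.90 × 10⁶ m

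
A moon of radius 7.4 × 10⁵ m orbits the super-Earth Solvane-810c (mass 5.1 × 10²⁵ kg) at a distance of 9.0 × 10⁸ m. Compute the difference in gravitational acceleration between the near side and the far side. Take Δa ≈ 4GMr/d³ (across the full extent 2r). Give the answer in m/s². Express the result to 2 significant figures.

Δa = 4GMr/d³
   = 4 × (6.674 × 10⁻¹¹) × (5.1 × 10²⁵) × (7.4 × 10⁵) / (9.0 × 10⁸)³
   = 1.4 × 10⁻⁵ m/s²

1.4 × 10⁻⁵ m/s²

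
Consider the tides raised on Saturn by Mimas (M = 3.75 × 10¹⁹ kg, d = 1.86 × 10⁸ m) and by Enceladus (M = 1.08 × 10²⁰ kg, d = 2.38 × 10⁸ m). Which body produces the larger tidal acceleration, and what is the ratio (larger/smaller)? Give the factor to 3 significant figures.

Compare M/d³ for the two perturbers:
Mimas: (3.75 × 10¹⁹) / (1.86 × 10⁸)³ = 5.828 × 10⁻⁶
Enceladus: (1.08 × 10²⁰) / (2.38 × 10⁸)³ = 8.011 × 10⁻⁶
Ratio (larger/smaller) = 1.37

Enceladus, by a factor of ≈ 1.37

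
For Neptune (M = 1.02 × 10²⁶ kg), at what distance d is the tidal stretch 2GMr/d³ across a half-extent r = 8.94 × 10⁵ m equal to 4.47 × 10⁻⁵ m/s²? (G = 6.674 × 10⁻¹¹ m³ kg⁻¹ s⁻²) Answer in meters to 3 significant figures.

6.48 × 10⁸ m

2GMr/d³ = a_tidal  ⇒  d = (2GMr / a_tidal)^(1/3)
d = (2 × 6.674×10⁻¹¹ × (1.02 × 10²⁶) × (8.94 × 10⁵) / (4.47 × 10⁻⁵))^(1/3)
  = 6.48 × 10⁸ m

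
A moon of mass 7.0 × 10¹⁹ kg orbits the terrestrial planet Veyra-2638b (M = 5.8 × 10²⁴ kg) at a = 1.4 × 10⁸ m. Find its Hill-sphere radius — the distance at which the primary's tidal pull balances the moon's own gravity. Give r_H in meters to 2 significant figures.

2.2 × 10⁶ m

r_H ≈ a (m/3M)^(1/3)
    = (1.4 × 10⁸) × (7.0 × 10¹⁹ / (3 × 5.8 × 10²⁴))^(1/3)
    = 2.2 × 10⁶ m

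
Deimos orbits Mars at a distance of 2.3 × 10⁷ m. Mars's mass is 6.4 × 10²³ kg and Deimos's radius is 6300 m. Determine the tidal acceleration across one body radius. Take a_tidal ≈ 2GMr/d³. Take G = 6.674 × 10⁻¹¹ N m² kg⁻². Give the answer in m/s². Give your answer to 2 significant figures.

4.4 × 10⁻⁵ m/s²

Δg = 2GMr/d³
   = 2 × (6.674 × 10⁻¹¹) × (6.4 × 10²³) × (6300) / (2.3 × 10⁷)³
   = 4.4 × 10⁻⁵ m/s²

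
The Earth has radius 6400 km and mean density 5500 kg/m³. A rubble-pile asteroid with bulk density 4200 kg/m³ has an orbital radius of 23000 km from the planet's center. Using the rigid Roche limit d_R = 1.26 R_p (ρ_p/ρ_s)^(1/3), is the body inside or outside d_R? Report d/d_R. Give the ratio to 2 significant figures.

outside; d/d_R ≈ 2.6

d_R = 1.26 × (6400 km) × (5500/4200)^(1/3) = 8822 km
d/d_R = (23000) / (8822) = 2.6
Since d/d_R > 1, the body is outside the Roche limit.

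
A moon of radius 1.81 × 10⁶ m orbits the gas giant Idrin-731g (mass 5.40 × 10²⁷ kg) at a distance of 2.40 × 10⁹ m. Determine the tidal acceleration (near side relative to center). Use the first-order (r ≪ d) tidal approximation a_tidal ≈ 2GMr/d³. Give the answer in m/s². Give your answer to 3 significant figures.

The tidal stretch is the gradient of GM/d² times the body's extent r, hence the 1/d³ dependence.
Δg = 2GMr/d³
   = 2 × (6.674 × 10⁻¹¹) × (5.40 × 10²⁷) × (1.81 × 10⁶) / (2.40 × 10⁹)³
   = 9.44 × 10⁻⁵ m/s²

9.44 × 10⁻⁵ m/s²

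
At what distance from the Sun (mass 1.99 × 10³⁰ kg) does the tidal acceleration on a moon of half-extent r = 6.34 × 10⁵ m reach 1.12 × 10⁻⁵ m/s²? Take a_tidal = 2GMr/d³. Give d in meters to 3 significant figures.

2.47 × 10¹⁰ m

2GMr/d³ = a_tidal  ⇒  d = (2GMr / a_tidal)^(1/3)
d = (2 × 6.674×10⁻¹¹ × (1.99 × 10³⁰) × (6.34 × 10⁵) / (1.12 × 10⁻⁵))^(1/3)
  = 2.47 × 10¹⁰ m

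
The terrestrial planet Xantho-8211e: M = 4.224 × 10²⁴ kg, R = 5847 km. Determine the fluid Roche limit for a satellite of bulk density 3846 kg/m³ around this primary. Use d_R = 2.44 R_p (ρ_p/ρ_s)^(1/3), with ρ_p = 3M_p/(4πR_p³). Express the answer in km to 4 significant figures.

ρ_p = 3M_p/(4πR_p³) = 3 × (4.224 × 10²⁴) / (4π × (5.847 × 10⁶ m)³) = 5045 kg/m³
d_R = 2.44 × 5847 km × (5045/3846)^(1/3)
    = 15620 km

15620 km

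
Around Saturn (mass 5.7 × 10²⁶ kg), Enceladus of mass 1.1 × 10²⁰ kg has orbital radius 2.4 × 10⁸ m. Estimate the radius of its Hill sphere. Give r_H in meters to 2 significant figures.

r_H ≈ a (m/3M)^(1/3)
    = (2.4 × 10⁸) × (1.1 × 10²⁰ / (3 × 5.7 × 10²⁶))^(1/3)
    = 9.6 × 10⁵ m

9.6 × 10⁵ m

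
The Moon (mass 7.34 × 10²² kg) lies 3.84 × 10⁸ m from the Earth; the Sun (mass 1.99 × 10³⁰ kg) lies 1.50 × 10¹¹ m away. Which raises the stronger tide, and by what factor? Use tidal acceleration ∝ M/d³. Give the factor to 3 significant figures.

The Moon, by a factor of ≈ 2.20

Tidal acceleration ∝ M/d³, so compare M/d³ for each.
The Moon: (7.34 × 10²²) / (3.84 × 10⁸)³ = 1.296 × 10⁻³
The Sun: (1.99 × 10³⁰) / (1.50 × 10¹¹)³ = 5.896 × 10⁻⁴
Ratio (larger/smaller) = 2.20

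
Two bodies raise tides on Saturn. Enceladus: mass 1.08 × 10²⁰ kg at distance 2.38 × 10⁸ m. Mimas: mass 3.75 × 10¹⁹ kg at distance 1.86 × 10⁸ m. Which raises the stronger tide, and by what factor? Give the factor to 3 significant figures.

Compare M/d³ for the two perturbers:
Enceladus: (1.08 × 10²⁰) / (2.38 × 10⁸)³ = 8.011 × 10⁻⁶
Mimas: (3.75 × 10¹⁹) / (1.86 × 10⁸)³ = 5.828 × 10⁻⁶
Ratio (larger/smaller) = 1.37

Enceladus, by a factor of ≈ 1.37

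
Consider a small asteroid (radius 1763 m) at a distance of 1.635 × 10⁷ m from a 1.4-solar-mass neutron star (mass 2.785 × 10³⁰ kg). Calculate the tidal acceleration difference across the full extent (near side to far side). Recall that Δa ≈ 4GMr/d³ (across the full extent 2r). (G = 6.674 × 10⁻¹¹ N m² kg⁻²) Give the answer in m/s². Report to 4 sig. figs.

Near-to-far spans 2r, so the tidal difference is twice the near-to-center value: 4GMr/d³.
a_tidal = 4GMr/d³
        = 4 × (6.674 × 10⁻¹¹) × (2.785 × 10³⁰) × (1763) / (1.635 × 10⁷)³
        = 2.999 × 10² m/s²

2.999 × 10² m/s²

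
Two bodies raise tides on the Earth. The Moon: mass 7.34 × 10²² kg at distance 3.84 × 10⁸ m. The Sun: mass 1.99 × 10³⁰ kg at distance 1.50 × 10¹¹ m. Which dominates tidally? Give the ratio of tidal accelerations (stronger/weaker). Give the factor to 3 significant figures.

The Moon, by a factor of ≈ 2.20

The tide-raising term goes as M/d³ (the gradient of a 1/d² field).
The Moon: (7.34 × 10²²) / (3.84 × 10⁸)³ = 1.296 × 10⁻³
The Sun: (1.99 × 10³⁰) / (1.50 × 10¹¹)³ = 5.896 × 10⁻⁴
Ratio (larger/smaller) = 2.20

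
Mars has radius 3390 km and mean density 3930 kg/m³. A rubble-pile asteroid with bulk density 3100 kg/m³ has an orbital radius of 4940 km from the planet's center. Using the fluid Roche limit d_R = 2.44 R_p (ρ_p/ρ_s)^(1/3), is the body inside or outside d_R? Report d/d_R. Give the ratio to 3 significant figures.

inside; d/d_R ≈ 0.552

d_R = 2.44 × (3390 km) × (3930/3100)^(1/3) = 8952 km
d/d_R = (4940) / (8952) = 0.552
Since d/d_R < 1, the body is inside the Roche limit.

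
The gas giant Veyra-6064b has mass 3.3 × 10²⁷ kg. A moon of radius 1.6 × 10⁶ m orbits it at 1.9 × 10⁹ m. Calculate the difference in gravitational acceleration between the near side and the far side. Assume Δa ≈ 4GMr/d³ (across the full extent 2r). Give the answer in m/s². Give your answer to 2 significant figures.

2.1 × 10⁻⁴ m/s²

Differencing GM/(d−r)² and GM/(d+r)² to first order in r/d gives 4GMr/d³.
Δg = 4GMr/d³
   = 4 × (6.674 × 10⁻¹¹) × (3.3 × 10²⁷) × (1.6 × 10⁶) / (1.9 × 10⁹)³
   = 2.1 × 10⁻⁴ m/s²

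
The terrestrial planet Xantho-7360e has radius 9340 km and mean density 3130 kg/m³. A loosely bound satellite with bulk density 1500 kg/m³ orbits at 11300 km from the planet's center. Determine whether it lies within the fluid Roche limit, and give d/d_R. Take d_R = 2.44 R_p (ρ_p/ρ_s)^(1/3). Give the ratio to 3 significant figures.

inside; d/d_R ≈ 0.388

d_R = 2.44 × (9340 km) × (3130/1500)^(1/3) = 29120 km
d/d_R = (11300) / (29120) = 0.388
Since d/d_R < 1, the body is inside the Roche limit.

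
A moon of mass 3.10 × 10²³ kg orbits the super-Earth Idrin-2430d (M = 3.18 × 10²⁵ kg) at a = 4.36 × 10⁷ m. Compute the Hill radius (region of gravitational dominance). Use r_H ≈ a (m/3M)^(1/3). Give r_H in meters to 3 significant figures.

r_H ≈ a (m/3M)^(1/3)
    = (4.36 × 10⁷) × (3.10 × 10²³ / (3 × 3.18 × 10²⁵))^(1/3)
    = 6.46 × 10⁶ m

6.46 × 10⁶ m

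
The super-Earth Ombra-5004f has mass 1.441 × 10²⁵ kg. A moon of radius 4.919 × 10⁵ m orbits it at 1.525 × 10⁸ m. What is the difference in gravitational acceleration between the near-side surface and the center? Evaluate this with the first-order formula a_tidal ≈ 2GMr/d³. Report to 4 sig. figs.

Since r ≪ d, expand the inverse-square field across one radius to get the leading 2GMr/d³ term.
Δa = 2GMr/d³
   = 2 × (6.674 × 10⁻¹¹) × (1.441 × 10²⁵) × (4.919 × 10⁵) / (1.525 × 10⁸)³
   = 2.668 × 10⁻⁴ m/s²

2.668 × 10⁻⁴ m/s²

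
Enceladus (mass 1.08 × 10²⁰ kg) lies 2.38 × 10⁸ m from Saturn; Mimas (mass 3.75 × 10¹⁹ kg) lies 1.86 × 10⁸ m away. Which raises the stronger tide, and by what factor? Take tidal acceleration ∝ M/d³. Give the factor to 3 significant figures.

Enceladus, by a factor of ≈ 1.37

Tidal stretch scales as M/d³; compute that for each body.
Enceladus: (1.08 × 10²⁰) / (2.38 × 10⁸)³ = 8.011 × 10⁻⁶
Mimas: (3.75 × 10¹⁹) / (1.86 × 10⁸)³ = 5.828 × 10⁻⁶
Ratio (larger/smaller) = 1.37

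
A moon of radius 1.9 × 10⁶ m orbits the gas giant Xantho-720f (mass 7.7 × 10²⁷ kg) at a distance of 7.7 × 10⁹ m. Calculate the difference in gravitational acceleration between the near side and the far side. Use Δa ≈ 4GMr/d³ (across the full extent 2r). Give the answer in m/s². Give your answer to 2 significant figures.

8.6 × 10⁻⁶ m/s²

a_tidal = 4GMr/d³
        = 4 × (6.674 × 10⁻¹¹) × (7.7 × 10²⁷) × (1.9 × 10⁶) / (7.7 × 10⁹)³
        = 8.6 × 10⁻⁶ m/s²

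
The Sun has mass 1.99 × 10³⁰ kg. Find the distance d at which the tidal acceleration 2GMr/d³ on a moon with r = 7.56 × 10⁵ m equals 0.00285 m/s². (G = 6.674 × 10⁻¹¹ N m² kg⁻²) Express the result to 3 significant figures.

4.13 × 10⁹ m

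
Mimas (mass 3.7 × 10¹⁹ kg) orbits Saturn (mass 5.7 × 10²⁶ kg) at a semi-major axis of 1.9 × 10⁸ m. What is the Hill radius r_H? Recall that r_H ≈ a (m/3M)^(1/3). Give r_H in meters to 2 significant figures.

5.3 × 10⁵ m

r_H ≈ a (m/3M)^(1/3)
    = (1.9 × 10⁸) × (3.7 × 10¹⁹ / (3 × 5.7 × 10²⁶))^(1/3)
    = 5.3 × 10⁵ m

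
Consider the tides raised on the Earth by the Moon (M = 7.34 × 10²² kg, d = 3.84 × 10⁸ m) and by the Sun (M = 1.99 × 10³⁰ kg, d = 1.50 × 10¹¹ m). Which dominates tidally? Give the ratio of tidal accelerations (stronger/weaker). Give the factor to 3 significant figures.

Tidal acceleration ∝ M/d³, so compare M/d³ for each.
The Moon: (7.34 × 10²²) / (3.84 × 10⁸)³ = 1.296 × 10⁻³
The Sun: (1.99 × 10³⁰) / (1.50 × 10¹¹)³ = 5.896 × 10⁻⁴
Ratio (larger/smaller) = 2.20

The Moon, by a factor of ≈ 2.20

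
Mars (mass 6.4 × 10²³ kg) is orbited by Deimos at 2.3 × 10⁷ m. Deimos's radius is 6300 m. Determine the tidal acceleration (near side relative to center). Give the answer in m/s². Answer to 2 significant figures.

4.4 × 10⁻⁵ m/s²

Since r ≪ d, expand the inverse-square field across one radius to get the leading 2GMr/d³ term.
Δa = 2GMr/d³
   = 2 × (6.674 × 10⁻¹¹) × (6.4 × 10²³) × (6300) / (2.3 × 10⁷)³
   = 4.4 × 10⁻⁵ m/s²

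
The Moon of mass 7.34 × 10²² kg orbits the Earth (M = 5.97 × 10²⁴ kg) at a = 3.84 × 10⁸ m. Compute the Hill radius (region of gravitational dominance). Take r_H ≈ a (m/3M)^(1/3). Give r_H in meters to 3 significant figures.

6.15 × 10⁷ m

r_H ≈ a (m/3M)^(1/3)
    = (3.84 × 10⁸) × (7.34 × 10²² / (3 × 5.97 × 10²⁴))^(1/3)
    = 6.15 × 10⁷ m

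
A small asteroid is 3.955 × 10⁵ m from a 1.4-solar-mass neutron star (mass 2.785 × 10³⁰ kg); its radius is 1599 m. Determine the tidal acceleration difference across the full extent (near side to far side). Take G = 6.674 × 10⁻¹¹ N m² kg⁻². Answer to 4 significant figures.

a_tidal = 4GMr/d³
        = 4 × (6.674 × 10⁻¹¹) × (2.785 × 10³⁰) × (1599) / (3.955 × 10⁵)³
        = 1.922 × 10⁷ m/s²

1.922 × 10⁷ m/s²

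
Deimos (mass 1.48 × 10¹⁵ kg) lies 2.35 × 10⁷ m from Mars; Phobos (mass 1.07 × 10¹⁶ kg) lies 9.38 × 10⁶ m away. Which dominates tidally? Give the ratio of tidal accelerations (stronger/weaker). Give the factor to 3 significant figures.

Tidal stretch scales as M/d³; compute that for each body.
Deimos: (1.48 × 10¹⁵) / (2.35 × 10⁷)³ = 1.140 × 10⁻⁷
Phobos: (1.07 × 10¹⁶) / (9.38 × 10⁶)³ = 1.297 × 10⁻⁵
Ratio (larger/smaller) = 114

Phobos, by a factor of ≈ 114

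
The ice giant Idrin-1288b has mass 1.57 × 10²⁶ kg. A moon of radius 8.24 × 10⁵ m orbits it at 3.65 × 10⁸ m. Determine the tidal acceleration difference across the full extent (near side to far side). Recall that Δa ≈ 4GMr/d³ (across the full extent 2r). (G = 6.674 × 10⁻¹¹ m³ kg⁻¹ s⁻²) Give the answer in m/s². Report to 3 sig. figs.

Δg = 4GMr/d³
   = 4 × (6.674 × 10⁻¹¹) × (1.57 × 10²⁶) × (8.24 × 10⁵) / (3.65 × 10⁸)³
   = 7.10 × 10⁻⁴ m/s²

7.10 × 10⁻⁴ m/s²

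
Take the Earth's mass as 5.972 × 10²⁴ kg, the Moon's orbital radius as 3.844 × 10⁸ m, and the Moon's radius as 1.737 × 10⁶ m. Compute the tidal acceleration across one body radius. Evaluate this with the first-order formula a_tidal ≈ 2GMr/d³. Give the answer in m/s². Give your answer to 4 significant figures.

Δg = 2GMr/d³
   = 2 × (6.674 × 10⁻¹¹) × (5.972 × 10²⁴) × (1.737 × 10⁶) / (3.844 × 10⁸)³
   = 2.438 × 10⁻⁵ m/s²

2.438 × 10⁻⁵ m/s²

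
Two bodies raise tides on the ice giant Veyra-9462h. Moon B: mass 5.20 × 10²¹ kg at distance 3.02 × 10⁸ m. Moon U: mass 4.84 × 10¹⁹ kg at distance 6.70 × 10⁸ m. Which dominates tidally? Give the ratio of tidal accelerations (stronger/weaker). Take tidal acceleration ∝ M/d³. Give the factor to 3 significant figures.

The tide-raising term goes as M/d³ (the gradient of a 1/d² field).
Moon B: (5.20 × 10²¹) / (3.02 × 10⁸)³ = 1.888 × 10⁻⁴
Moon U: (4.84 × 10¹⁹) / (6.70 × 10⁸)³ = 1.609 × 10⁻⁷
Ratio (larger/smaller) = 1170

Moon B, by a factor of ≈ 1170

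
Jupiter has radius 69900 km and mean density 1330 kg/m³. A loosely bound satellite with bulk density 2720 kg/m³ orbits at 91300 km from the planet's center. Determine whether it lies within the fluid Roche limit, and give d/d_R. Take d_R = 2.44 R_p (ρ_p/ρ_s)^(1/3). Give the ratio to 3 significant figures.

d_R = 2.44 × (69900 km) × (1330/2720)^(1/3) = 1.344 × 10⁵ km
d/d_R = (91300) / (1.344 × 10⁵) = 0.679
Since d/d_R < 1, the body is inside the Roche limit.

inside; d/d_R ≈ 0.679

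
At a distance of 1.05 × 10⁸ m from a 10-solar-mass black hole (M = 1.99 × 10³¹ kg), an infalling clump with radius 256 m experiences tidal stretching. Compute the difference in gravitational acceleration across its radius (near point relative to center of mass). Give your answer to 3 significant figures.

a_tidal = 2GMr/d³
        = 2 × (6.674 × 10⁻¹¹) × (1.99 × 10³¹) × (256) / (1.05 × 10⁸)³
        = 5.87 × 10⁻¹ m/s²

5.87 × 10⁻¹ m/s²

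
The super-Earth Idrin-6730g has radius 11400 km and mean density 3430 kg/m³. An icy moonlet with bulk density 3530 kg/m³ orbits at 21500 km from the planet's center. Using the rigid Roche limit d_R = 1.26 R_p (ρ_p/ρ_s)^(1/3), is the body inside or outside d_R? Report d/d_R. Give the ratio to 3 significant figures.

d_R = 1.26 × (11400 km) × (3430/3530)^(1/3) = 14230 km
d/d_R = (21500) / (14230) = 1.51
Since d/d_R > 1, the body is outside the Roche limit.

outside; d/d_R ≈ 1.51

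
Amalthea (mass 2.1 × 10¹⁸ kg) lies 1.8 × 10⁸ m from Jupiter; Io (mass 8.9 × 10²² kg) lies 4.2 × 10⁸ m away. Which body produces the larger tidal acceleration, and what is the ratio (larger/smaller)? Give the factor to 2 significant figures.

Io, by a factor of ≈ 3300

Tidal stretch scales as M/d³; compute that for each body.
Amalthea: (2.1 × 10¹⁸) / (1.8 × 10⁸)³ = 3.601 × 10⁻⁷
Io: (8.9 × 10²²) / (4.2 × 10⁸)³ = 1.201 × 10⁻³
Ratio (larger/smaller) = 3300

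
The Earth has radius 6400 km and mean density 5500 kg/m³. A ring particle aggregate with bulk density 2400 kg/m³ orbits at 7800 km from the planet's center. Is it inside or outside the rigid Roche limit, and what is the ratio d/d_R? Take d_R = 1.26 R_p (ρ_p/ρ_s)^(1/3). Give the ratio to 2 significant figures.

d_R = 1.26 × (6400 km) × (5500/2400)^(1/3) = 10630 km
d/d_R = (7800) / (10630) = 0.73
Since d/d_R < 1, the body is inside the Roche limit.

inside; d/d_R ≈ 0.73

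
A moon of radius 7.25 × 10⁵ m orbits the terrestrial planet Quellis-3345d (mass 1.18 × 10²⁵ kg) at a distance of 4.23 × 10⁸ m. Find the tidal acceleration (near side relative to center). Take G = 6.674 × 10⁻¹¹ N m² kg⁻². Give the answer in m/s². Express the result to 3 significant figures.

Differencing GM/(d−r)² and GM/d² to first order in r/d gives 2GMr/d³.
Δg = 2GMr/d³
   = 2 × (6.674 × 10⁻¹¹) × (1.18 × 10²⁵) × (7.25 × 10⁵) / (4.23 × 10⁸)³
   = 1.51 × 10⁻⁵ m/s²

1.51 × 10⁻⁵ m/s²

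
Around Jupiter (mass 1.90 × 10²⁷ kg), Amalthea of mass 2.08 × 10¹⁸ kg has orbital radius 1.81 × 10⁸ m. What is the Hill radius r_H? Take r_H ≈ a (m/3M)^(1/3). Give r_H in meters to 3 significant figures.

1.29 × 10⁵ m

r_H ≈ a (m/3M)^(1/3)
    = (1.81 × 10⁸) × (2.08 × 10¹⁸ / (3 × 1.90 × 10²⁷))^(1/3)
    = 1.29 × 10⁵ m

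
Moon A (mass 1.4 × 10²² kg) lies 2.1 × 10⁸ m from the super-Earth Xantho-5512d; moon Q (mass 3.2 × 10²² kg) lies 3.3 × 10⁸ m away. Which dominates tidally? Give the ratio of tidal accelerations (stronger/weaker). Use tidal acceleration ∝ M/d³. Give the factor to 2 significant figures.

Moon A, by a factor of ≈ 1.7

The tide-raising term goes as M/d³ (the gradient of a 1/d² field).
Moon A: (1.4 × 10²²) / (2.1 × 10⁸)³ = 1.512 × 10⁻³
Moon Q: (3.2 × 10²²) / (3.3 × 10⁸)³ = 8.904 × 10⁻⁴
Ratio (larger/smaller) = 1.7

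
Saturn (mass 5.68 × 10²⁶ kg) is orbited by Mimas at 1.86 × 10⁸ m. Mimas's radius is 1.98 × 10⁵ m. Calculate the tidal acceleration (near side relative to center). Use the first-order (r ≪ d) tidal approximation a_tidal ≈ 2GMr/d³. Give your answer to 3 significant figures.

2.33 × 10⁻³ m/s²

Since r ≪ d, expand the inverse-square field across one radius to get the leading 2GMr/d³ term.
Δg = 2GMr/d³
   = 2 × (6.674 × 10⁻¹¹) × (5.68 × 10²⁶) × (1.98 × 10⁵) / (1.86 × 10⁸)³
   = 2.33 × 10⁻³ m/s²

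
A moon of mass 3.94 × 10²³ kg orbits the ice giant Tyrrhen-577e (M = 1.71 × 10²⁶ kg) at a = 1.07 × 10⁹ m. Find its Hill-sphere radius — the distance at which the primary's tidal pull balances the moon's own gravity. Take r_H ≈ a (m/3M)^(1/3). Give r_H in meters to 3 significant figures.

9.80 × 10⁷ m

r_H ≈ a (m/3M)^(1/3)
    = (1.07 × 10⁹) × (3.94 × 10²³ / (3 × 1.71 × 10²⁶))^(1/3)
    = 9.80 × 10⁷ m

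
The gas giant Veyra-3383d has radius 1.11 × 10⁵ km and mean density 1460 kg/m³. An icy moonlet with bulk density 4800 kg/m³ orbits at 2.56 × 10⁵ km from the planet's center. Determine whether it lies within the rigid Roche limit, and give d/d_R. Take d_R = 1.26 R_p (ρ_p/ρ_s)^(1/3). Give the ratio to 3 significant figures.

d_R = 1.26 × (1.11 × 10⁵ km) × (1460/4800)^(1/3) = 94060 km
d/d_R = (2.56 × 10⁵) / (94060) = 2.72
Since d/d_R > 1, the body is outside the Roche limit.

outside; d/d_R ≈ 2.72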